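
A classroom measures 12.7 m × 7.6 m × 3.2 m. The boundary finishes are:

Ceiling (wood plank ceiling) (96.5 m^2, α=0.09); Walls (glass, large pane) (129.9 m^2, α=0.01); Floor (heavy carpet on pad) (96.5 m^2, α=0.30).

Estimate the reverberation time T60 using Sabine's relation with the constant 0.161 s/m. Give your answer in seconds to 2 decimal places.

1.28 s

Equivalent absorption area: A = 96.5×0.09 + 129.9×0.01 + 96.5×0.30 = 38.934 m^2.
Room volume: 308.864 m³.
RT60 = 0.161 · V / A = 0.161 × 308.864 / 38.934 = 1.28 s.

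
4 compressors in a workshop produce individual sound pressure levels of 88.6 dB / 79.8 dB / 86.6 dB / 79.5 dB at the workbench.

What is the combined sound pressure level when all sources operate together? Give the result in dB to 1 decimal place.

Sum in the linear (power) domain: Σ 10^(Lᵢ/10) = 10^(88.6/10) + 10^(79.8/10) + 10^(86.6/10) + 10^(79.5/10) = 1.366e+09.
L_total = 10·log₁₀(1.366e+09) = 91.4 dB.

91.4 dB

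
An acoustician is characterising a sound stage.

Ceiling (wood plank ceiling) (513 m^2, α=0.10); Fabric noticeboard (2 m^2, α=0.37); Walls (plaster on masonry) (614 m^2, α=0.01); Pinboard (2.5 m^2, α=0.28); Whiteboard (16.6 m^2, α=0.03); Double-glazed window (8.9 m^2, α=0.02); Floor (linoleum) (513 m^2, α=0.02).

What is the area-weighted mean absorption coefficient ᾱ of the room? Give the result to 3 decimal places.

0.042

Total surface area S = 1670.0 m^2.
Weighted sum Σ Sα = 69.816.
ᾱ = A/S = 0.042.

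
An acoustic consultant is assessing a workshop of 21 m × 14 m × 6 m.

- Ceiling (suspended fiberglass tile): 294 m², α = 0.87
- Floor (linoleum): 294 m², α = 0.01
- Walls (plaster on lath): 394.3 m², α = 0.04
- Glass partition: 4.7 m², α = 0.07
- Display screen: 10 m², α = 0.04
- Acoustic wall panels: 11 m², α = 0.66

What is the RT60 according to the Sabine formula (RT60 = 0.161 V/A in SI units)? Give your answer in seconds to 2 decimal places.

Equivalent absorption area: A = 294×0.87 + 294×0.01 + 394.3×0.04 + 4.7×0.07 + 10×0.04 + 11×0.66 = 282.481 m².
Room volume: 1764 m³.
Sabine: RT60 = 0.161 × 1764 / 282.481 = 1.01 s.

1.01 s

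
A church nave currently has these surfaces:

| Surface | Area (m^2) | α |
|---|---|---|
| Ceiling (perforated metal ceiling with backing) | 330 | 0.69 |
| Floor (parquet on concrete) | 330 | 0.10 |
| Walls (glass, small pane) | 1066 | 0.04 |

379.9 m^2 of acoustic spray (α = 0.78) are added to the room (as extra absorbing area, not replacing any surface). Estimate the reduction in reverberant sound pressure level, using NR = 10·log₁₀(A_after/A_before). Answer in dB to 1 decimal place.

Total absorption A_before = 330·0.69 + 330·0.10 + 1066·0.04
  = 227.700 + 33.000 + 42.640 = 303.340 m^2 sabins.
Added absorption = 379.9 × 0.78 = 296.322 sabins.
A_after = 303.340 + 296.322 = 599.662 sabins.
Reduction = 10 log₁₀(A_after/A_before) = 10 log₁₀(1.9769) = 3.0 dB.

3.0 dB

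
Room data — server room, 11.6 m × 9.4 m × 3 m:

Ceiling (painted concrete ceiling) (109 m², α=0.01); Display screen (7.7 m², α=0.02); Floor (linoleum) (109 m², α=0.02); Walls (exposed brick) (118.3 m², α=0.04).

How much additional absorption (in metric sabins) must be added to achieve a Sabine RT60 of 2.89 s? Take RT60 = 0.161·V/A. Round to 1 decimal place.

Total absorption A₁ = 109×0.01 + 7.7×0.02 + 109×0.02 + 118.3×0.04
  = 1.090 + 0.154 + 2.180 + 4.732 = 8.156 m² sabins.
For T = 2.89 s, need A₂ = 0.161·V/T = 0.161·327.12/2.89 = 18.224 sabins.
Additional absorption ΔA = 18.224 − 8.156 = 10.1 sabins.

10.1 sabins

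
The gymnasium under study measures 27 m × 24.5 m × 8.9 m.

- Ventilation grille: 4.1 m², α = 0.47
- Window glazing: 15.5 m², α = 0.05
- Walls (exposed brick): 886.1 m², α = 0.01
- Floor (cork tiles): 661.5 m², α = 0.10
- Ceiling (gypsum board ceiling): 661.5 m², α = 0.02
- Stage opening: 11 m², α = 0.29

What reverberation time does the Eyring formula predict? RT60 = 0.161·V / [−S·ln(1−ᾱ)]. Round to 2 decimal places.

Total surface area S = 4.1 + 15.5 + 886.1 + 661.5 + 661.5 + 11 = 2239.7 m².
Absorption A = 4.1·0.47 + 15.5·0.05 + 886.1·0.01 + 661.5·0.10 + 661.5·0.02 + 11·0.29 = 94.133 sabins.
ᾱ = 94.133 / 2239.7 = 0.0420.
−S·ln(1−ᾱ) = −2239.7 × ln(1 − 0.0420) = 96.100.
V = 27 × 24.5 × 8.9 = 5887.35 m³.
RT60 = 0.161 × 5887.35 / 96.100 = 9.86 s.

9.86 s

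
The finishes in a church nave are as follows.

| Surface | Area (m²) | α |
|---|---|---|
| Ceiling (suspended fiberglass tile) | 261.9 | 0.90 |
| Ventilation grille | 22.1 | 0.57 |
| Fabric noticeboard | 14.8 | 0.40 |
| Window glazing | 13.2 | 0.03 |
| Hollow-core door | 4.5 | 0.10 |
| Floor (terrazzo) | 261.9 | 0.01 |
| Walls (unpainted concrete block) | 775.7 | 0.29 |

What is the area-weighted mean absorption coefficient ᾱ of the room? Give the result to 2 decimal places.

0.36

Total surface area S = 1354.1 m².
Weighted sum Σ Sα = 482.645.
ᾱ = 482.645 / 1354.1 = 0.36.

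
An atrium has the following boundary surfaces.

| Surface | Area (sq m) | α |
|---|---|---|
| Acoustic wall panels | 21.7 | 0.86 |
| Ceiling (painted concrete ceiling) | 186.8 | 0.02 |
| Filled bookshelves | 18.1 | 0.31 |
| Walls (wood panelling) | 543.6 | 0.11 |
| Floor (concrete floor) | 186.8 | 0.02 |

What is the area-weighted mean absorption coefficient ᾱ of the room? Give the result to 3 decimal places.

S = Σ Sᵢ = 21.7 + 186.8 + 18.1 + 543.6 + 186.8 = 957.0 sq m.
Weighted sum Σ Sα = 91.541.
ᾱ = A/S = 0.096.

0.096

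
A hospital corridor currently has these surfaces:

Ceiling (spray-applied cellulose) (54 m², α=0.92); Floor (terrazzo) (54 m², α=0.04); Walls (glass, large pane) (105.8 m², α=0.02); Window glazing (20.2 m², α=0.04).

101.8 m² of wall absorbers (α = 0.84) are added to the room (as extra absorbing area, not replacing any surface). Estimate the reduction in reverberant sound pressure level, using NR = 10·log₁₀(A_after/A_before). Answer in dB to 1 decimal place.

Total absorption A_before = 54*0.92 + 54*0.04 + 105.8*0.02 + 20.2*0.04
  = 49.680 + 2.160 + 2.116 + 0.808 = 54.764 m² sabins.
Treatment contributes 101.8·0.84 = 85.512 sabins.
A_after = 54.764 + 85.512 = 140.276 sabins.
Reduction = 10 log₁₀(A_after/A_before) = 10 log₁₀(2.5615) = 4.1 dB.

4.1 dB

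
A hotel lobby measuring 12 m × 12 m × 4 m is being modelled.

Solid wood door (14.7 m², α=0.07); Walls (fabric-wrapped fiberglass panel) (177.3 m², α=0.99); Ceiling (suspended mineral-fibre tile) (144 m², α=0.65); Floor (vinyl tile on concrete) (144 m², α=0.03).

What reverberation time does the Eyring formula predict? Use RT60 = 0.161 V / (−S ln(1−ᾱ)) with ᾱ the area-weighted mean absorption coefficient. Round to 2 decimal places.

Total surface area S = 14.7 + 177.3 + 144 + 144 = 480.0 m².
Σ(Sᵢαᵢ) = 14.7×0.07 + 177.3×0.99 + 144×0.65 + 144×0.03 = 274.476.
ᾱ = 274.476 / 480.0 = 0.5718.
−S·ln(1−ᾱ) = −480.0 × ln(1 − 0.5718) = 407.119.
V = 12 × 12 × 4 = 576 m³.
RT60 = 0.161 × 576 / 407.119 = 0.23 s.

0.23 s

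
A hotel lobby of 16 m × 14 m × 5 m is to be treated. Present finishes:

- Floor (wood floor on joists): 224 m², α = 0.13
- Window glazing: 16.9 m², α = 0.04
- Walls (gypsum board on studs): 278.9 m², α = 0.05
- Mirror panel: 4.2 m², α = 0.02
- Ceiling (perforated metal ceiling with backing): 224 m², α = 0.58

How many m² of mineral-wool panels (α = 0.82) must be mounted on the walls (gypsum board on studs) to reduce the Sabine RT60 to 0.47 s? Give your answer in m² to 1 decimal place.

272.6

Summing Sᵢαᵢ: 29.120 + 0.676 + 13.945 + 0.084 + 129.920 → A₁ = 173.745 sabins.
V = 1120 m³. Target absorption A₂ = 0.161 × 1120 / 0.47 = 383.660 sabins.
Absorption to add: 383.660 − 173.745 = 209.915 sabins.
Net gain per m²: Δα = 0.82 − 0.05 = 0.77.
Area = ΔA/Δα = 209.915/0.77 = 272.6 m².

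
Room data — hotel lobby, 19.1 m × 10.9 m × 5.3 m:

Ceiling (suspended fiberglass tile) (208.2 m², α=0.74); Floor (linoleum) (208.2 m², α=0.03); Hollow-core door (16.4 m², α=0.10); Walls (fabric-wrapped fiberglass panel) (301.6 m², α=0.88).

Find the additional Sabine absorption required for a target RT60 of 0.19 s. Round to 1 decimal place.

Summing Sᵢαᵢ: 154.068 + 6.246 + 1.640 + 265.408 → A₁ = 427.362 sabins.
Target A₂ = 0.161·1103.407/0.19 = 934.992 sabins (V = 1103.407 m³).
Shortfall: 934.992 − 427.362 = 507.6 sabins.

507.6 sabins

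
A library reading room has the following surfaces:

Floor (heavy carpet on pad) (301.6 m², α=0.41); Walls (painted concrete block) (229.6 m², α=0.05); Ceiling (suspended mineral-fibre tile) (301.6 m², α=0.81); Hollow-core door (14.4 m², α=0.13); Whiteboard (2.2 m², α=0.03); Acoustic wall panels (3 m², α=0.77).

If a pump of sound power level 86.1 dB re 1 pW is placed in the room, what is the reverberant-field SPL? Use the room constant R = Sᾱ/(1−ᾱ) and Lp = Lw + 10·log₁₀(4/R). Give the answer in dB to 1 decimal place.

63.7 dB

A = 383.680 sabins; S = 852.4 m².
ᾱ = 0.4501, so room constant R = A/(1−ᾱ) = 697.727 m².
Lp = Lw + 10 log₁₀(4/R) = 86.1 -22.42 = 63.7 dB.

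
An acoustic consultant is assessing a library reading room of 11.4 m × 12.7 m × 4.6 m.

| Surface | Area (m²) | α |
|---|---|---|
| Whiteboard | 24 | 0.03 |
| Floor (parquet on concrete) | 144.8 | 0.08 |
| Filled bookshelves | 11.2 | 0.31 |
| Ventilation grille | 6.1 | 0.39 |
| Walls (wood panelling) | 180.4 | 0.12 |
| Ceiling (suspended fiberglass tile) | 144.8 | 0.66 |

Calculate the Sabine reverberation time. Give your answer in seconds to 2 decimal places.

Total absorption A = 24·0.03 + 144.8·0.08 + 11.2·0.31 + 6.1·0.39 + 180.4·0.12 + 144.8·0.66
  = 0.720 + 11.584 + 3.472 + 2.379 + 21.648 + 95.568 = 135.371 m² sabins.
V = 11.4·12.7·4.6 = 665.988 m³.
Sabine: RT60 = 0.161 × 665.988 / 135.371 = 0.79 s.

0.79 s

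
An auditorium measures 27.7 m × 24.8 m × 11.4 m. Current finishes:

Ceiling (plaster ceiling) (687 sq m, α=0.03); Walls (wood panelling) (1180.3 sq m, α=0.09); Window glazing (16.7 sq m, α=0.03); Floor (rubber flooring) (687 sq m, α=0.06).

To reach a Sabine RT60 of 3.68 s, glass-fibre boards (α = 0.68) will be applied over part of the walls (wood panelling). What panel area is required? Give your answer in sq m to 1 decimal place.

295.0

A₁ = Σ Sᵢαᵢ = 687·0.03 + 1180.3·0.09 + 16.7·0.03 + 687·0.06 = 168.558 sabins.
V = 7831.344 m³. Target absorption A₂ = 0.161 × 7831.344 / 3.68 = 342.621 sabins.
Absorption to add: 342.621 − 168.558 = 174.063 sabins.
Each sq m of panel replacing the walls (wood panelling) adds (0.68 − 0.09) = 0.59 sabins.
Panel area = 174.063 / 0.59 = 295.0 sq m.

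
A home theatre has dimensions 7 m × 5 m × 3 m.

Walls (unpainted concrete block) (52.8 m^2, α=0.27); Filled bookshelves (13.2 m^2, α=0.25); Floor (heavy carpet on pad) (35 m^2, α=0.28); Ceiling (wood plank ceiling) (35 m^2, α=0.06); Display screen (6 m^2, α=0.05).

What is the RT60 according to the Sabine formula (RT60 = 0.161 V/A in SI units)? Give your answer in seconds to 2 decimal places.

A = Σ Sᵢαᵢ = 52.8*0.27 + 13.2*0.25 + 35*0.28 + 35*0.06 + 6*0.05 = 29.756 sabins.
Room volume: 105 m³.
RT60 = 0.161 · V / A = 0.161 × 105 / 29.756 = 0.57 s.

0.57 seconds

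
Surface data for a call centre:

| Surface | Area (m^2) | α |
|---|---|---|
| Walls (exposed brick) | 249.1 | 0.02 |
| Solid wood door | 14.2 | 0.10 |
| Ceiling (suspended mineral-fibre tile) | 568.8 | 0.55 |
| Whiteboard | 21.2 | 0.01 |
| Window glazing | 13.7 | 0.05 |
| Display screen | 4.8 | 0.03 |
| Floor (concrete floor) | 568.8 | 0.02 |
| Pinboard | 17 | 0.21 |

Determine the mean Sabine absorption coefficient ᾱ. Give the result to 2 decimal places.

S = Σ Sᵢ = 249.1 + 14.2 + 568.8 + 21.2 + 13.7 + 4.8 + 568.8 + 17 = 1457.6 m^2.
A = 249.1×0.02 + 14.2×0.10 + 568.8×0.55 + 21.2×0.01 + 13.7×0.05 + 4.8×0.03 + 568.8×0.02 + 17×0.21 = 335.229 sabins.
ᾱ = A/S = 0.23.

0.23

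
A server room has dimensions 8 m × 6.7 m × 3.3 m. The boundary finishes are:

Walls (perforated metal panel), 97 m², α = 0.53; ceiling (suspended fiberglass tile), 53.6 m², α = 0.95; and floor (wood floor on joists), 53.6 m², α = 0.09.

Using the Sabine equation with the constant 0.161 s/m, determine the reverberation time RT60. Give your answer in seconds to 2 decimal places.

0.27 s

A = Σ Sᵢαᵢ = 97·0.53 + 53.6·0.95 + 53.6·0.09 = 107.154 sabins.
Volume V = 8 × 6.7 × 3.3 = 176.88 m³.
T = 0.161 V/A = 0.161·176.88/107.154 = 0.27 s.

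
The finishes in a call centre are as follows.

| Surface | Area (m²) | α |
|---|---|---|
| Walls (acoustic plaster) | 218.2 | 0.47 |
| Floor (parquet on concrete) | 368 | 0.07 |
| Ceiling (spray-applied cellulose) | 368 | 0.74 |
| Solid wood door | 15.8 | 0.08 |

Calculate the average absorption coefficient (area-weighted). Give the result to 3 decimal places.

Total surface area S = 970.0 m².
Weighted sum Σ Sα = 401.898.
ᾱ = A/S = 0.414.

0.414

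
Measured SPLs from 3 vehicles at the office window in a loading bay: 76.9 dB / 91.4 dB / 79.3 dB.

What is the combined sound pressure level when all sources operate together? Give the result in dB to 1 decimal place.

91.8 dB

Sum in the linear (power) domain: Σ 10^(Lᵢ/10) = 10^(76.9/10) + 10^(91.4/10) + 10^(79.3/10) = 1.514e+09.
Combined level = 10 log₁₀(1.514e+09) = 91.8 dB.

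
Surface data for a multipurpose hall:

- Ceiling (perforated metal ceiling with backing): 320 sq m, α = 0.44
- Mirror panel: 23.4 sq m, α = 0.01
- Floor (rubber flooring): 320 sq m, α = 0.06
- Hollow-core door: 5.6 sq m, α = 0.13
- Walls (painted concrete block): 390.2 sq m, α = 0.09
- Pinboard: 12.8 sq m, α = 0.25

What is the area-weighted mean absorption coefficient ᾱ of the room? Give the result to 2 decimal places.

0.19

S = Σ Sᵢ = 320 + 23.4 + 320 + 5.6 + 390.2 + 12.8 = 1072.0 sq m.
A = 320×0.44 + 23.4×0.01 + 320×0.06 + 5.6×0.13 + 390.2×0.09 + 12.8×0.25 = 199.280 sabins.
ᾱ = A/S = 0.19.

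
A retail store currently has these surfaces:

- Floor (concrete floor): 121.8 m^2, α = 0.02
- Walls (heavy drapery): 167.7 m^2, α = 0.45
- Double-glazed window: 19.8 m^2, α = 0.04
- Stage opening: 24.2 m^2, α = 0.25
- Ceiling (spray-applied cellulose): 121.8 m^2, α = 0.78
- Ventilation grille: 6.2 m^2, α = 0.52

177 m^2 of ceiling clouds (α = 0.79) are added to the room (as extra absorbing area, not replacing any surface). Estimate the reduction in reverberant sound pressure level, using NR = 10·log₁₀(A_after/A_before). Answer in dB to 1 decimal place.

A_before = Σ Sᵢαᵢ = 121.8×0.02 + 167.7×0.45 + 19.8×0.04 + 24.2×0.25 + 121.8×0.78 + 6.2×0.52 = 182.971 sabins.
Added absorption = 177 × 0.79 = 139.830 sabins.
New total A_after = 322.801 sabins.
NR = 10·log₁₀(322.801/182.971) = 2.5 dB.

2.5 dB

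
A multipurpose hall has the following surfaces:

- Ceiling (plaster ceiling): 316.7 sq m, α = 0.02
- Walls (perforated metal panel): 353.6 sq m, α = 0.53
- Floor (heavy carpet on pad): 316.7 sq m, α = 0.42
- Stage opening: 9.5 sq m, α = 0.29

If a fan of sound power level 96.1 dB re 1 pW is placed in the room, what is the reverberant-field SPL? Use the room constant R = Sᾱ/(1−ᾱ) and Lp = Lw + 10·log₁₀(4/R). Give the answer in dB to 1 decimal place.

Σ(Sᵢαᵢ) = 316.7·0.02 + 353.6·0.53 + 316.7·0.42 + 9.5·0.29 = 329.511; total area S = 996.5 sq m.
ᾱ = 0.3307, so room constant R = A/(1−ᾱ) = 492.322 sq m.
Lp = Lw + 10 log₁₀(4/R) = 96.1 -20.90 = 75.2 dB.

75.2 dB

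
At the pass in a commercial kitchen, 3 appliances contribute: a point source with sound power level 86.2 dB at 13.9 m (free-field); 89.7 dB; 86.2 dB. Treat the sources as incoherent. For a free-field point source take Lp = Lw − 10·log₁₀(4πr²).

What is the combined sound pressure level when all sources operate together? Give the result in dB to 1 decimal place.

Source at 13.9 m: Lp = 86.2 − 10·log₁₀(4π·13.9²) = 86.2 − 10·log₁₀(2427.948) = 52.3 dB.
Σ 10^(Lᵢ/10) = 1.35e+09.
Combined level = 10 log₁₀(1.35e+09) = 91.3 dB.

91.3 dB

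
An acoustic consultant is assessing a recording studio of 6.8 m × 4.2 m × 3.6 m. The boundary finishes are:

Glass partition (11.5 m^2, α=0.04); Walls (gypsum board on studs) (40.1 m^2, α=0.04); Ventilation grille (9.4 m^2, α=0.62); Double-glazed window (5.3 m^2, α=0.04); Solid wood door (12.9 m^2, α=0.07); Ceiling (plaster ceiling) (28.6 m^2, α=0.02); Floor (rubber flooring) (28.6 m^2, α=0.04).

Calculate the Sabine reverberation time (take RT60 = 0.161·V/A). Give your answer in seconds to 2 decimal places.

Total absorption A = 11.5*0.04 + 40.1*0.04 + 9.4*0.62 + 5.3*0.04 + 12.9*0.07 + 28.6*0.02 + 28.6*0.04
  = 0.460 + 1.604 + 5.828 + 0.212 + 0.903 + 0.572 + 1.144 = 10.723 m^2 sabins.
Volume V = 6.8 × 4.2 × 3.6 = 102.816 m³.
RT60 = 0.161 · V / A = 0.161 × 102.816 / 10.723 = 1.54 s.

1.54 s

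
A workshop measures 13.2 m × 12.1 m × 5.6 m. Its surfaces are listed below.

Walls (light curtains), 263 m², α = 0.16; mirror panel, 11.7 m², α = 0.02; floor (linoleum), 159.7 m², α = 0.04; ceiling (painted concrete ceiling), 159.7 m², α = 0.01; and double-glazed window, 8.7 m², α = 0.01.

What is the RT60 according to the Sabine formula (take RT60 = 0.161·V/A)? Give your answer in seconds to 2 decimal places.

A = Σ Sᵢαᵢ = 263×0.16 + 11.7×0.02 + 159.7×0.04 + 159.7×0.01 + 8.7×0.01 = 50.386 sabins.
Room volume: 894.432 m³.
T = 0.161 V/A = 0.161·894.432/50.386 = 2.86 s.

2.86 s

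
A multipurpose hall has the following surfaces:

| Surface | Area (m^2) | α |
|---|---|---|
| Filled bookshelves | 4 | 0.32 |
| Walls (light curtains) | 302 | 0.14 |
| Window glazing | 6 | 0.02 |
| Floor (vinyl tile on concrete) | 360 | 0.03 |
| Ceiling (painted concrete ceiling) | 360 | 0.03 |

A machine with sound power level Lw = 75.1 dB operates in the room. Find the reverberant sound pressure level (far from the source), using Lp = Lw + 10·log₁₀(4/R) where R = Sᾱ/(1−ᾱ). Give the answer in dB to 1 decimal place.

62.7 dB

Σ(Sᵢαᵢ) = 4·0.32 + 302·0.14 + 6·0.02 + 360·0.03 + 360·0.03 = 65.280; total area S = 1032.0 m^2.
ᾱ = 0.0633, so room constant R = A/(1−ᾱ) = 69.691 m^2.
Lp = Lw + 10 log₁₀(4/R) = 75.1 -12.41 = 62.7 dB.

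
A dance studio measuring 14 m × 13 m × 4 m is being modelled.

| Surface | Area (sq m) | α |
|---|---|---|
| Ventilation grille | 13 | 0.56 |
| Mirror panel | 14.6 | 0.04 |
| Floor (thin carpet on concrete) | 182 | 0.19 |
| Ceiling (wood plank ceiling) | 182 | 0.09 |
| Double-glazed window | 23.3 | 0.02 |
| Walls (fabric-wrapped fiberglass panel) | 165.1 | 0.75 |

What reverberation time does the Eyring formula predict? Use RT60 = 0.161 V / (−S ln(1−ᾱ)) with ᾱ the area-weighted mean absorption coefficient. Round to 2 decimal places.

Total surface area S = 13 + 14.6 + 182 + 182 + 23.3 + 165.1 = 580.0 sq m.
Σ(Sᵢαᵢ) = 13×0.56 + 14.6×0.04 + 182×0.19 + 182×0.09 + 23.3×0.02 + 165.1×0.75 = 183.115.
ᾱ = 183.115 / 580.0 = 0.3157.
−S·ln(1−ᾱ) = −580.0 × ln(1 − 0.3157) = 220.028.
V = 14 × 13 × 4 = 728 m³.
T = 0.161·V/[−S·ln(1−ᾱ)] = 0.161·728/220.028 = 0.53 s.

0.53 s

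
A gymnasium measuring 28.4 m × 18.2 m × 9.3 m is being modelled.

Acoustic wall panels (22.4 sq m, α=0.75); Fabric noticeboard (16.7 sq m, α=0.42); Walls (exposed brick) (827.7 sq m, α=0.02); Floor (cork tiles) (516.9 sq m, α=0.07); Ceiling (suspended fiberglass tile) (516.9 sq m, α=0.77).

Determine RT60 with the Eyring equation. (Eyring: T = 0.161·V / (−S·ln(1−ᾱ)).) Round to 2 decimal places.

Total surface area S = 22.4 + 16.7 + 827.7 + 516.9 + 516.9 = 1900.6 sq m.
Σ(Sᵢαᵢ) = 22.4·0.75 + 16.7·0.42 + 827.7·0.02 + 516.9·0.07 + 516.9·0.77 = 474.564.
Mean coefficient ᾱ = A/S = 0.2497.
Eyring denominator: −S ln(1−ᾱ) = 546.008.
V = 28.4 × 18.2 × 9.3 = 4806.984 m³.
RT60 = 0.161 × 4806.984 / 546.008 = 1.42 s.

1.42 sec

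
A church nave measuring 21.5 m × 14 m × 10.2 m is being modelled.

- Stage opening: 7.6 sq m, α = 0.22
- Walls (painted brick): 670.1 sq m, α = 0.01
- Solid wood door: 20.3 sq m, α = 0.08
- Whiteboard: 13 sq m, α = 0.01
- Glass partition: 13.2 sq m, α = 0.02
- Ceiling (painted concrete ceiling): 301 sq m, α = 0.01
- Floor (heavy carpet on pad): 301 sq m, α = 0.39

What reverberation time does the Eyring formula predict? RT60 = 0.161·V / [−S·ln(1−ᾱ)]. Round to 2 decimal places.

3.59 seconds

Total surface area S = 7.6 + 670.1 + 20.3 + 13 + 13.2 + 301 + 301 = 1326.2 sq m.
Σ(Sᵢαᵢ) = 7.6·0.22 + 670.1·0.01 + 20.3·0.08 + 13·0.01 + 13.2·0.02 + 301·0.01 + 301·0.39 = 130.791.
ᾱ = 130.791 / 1326.2 = 0.0986.
Eyring denominator: −S ln(1−ᾱ) = 137.668.
V = 21.5 × 14 × 10.2 = 3070.2 m³.
RT60 = 0.161 × 3070.2 / 137.668 = 3.59 s.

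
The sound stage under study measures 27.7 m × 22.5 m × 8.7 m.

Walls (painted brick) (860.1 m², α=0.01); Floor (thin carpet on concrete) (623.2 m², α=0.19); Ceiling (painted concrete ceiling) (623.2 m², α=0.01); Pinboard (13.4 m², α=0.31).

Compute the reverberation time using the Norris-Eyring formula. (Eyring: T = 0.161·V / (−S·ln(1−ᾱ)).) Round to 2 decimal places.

6.15 seconds

S = Σ Sᵢ = 2119.9 m².
Σ(Sᵢαᵢ) = 860.1·0.01 + 623.2·0.19 + 623.2·0.01 + 13.4·0.31 = 137.395.
ᾱ = 137.395 / 2119.9 = 0.0648.
Eyring denominator: −S ln(1−ᾱ) = 142.022.
V = 27.7 × 22.5 × 8.7 = 5422.275 m³.
RT60 = 0.161 × 5422.275 / 142.022 = 6.15 s.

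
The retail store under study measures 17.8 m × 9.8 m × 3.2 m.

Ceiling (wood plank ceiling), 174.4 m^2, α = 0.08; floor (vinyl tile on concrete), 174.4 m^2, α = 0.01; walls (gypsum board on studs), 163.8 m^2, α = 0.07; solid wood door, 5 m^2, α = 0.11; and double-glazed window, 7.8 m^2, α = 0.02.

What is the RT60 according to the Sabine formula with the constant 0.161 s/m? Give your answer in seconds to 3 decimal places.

A = Σ Sᵢαᵢ = 174.4·0.08 + 174.4·0.01 + 163.8·0.07 + 5·0.11 + 7.8·0.02 = 27.868 sabins.
Volume V = 17.8 × 9.8 × 3.2 = 558.208 m³.
Sabine: RT60 = 0.161 × 558.208 / 27.868 = 3.225 s.

3.225 s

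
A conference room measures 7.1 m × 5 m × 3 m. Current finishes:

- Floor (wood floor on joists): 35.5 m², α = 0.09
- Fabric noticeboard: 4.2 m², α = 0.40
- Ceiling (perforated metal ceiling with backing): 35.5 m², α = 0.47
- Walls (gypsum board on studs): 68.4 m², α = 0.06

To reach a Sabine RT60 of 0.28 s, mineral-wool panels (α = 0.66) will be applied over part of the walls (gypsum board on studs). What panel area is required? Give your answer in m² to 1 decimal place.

59.3

Equivalent absorption area: A₁ = 35.5*0.09 + 4.2*0.40 + 35.5*0.47 + 68.4*0.06 = 25.664 m².
V = 106.5 m³. Target absorption A₂ = 0.161 × 106.5 / 0.28 = 61.237 sabins.
Absorption to add: 61.237 − 25.664 = 35.573 sabins.
Each m² of panel replacing the walls (gypsum board on studs) adds (0.66 − 0.06) = 0.60 sabins.
Panel area = 35.573 / 0.60 = 59.3 m².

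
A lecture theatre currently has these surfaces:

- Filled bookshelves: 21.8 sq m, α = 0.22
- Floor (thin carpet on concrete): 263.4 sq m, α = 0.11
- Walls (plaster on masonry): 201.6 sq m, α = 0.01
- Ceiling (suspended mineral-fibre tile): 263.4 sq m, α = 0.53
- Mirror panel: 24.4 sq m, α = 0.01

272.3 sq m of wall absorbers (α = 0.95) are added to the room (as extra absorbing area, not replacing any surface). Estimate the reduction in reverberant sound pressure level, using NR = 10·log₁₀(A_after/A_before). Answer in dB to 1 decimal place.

Total absorption A_before = 21.8·0.22 + 263.4·0.11 + 201.6·0.01 + 263.4·0.53 + 24.4·0.01
  = 4.796 + 28.974 + 2.016 + 139.602 + 0.244 = 175.632 sq m sabins.
Treatment contributes 272.3·0.95 = 258.685 sabins.
A_after = 175.632 + 258.685 = 434.317 sabins.
Reduction = 10 log₁₀(A_after/A_before) = 10 log₁₀(2.4729) = 3.9 dB.

3.9 dB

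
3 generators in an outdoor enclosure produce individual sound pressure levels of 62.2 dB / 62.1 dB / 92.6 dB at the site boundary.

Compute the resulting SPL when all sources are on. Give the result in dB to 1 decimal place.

Sum in the linear (power) domain: Σ 10^(Lᵢ/10) = 10^(62.2/10) + 10^(62.1/10) + 10^(92.6/10) = 1.823e+09.
L_total = 10·log₁₀(1.823e+09) = 92.6 dB.

92.6 dB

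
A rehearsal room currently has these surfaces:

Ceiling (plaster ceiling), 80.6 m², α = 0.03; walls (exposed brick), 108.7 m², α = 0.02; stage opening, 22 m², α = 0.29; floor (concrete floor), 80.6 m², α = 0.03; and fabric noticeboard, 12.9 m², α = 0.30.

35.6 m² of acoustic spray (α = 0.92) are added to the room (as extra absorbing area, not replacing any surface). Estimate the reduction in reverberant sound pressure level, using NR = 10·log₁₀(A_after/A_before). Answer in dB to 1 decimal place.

4.6 dB

Equivalent absorption area: A_before = 80.6*0.03 + 108.7*0.02 + 22*0.29 + 80.6*0.03 + 12.9*0.30 = 17.260 m².
Treatment contributes 35.6·0.92 = 32.752 sabins.
New total A_after = 50.012 sabins.
Reduction = 10 log₁₀(A_after/A_before) = 10 log₁₀(2.8976) = 4.6 dB.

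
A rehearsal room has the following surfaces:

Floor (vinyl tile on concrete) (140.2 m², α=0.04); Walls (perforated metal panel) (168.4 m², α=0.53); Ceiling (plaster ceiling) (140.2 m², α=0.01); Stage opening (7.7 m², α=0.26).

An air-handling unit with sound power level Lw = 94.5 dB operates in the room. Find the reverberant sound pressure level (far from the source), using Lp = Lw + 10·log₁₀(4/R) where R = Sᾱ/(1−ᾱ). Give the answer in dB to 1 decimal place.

A = 98.264 sabins; S = 456.5 m².
ᾱ = 98.264/456.5 = 0.2153; R = Sᾱ/(1−ᾱ) = 98.264/(1−0.2153) = 125.225 m².
Lp = Lw + 10 log₁₀(4/R) = 94.5 -14.96 = 79.5 dB.

79.5 dB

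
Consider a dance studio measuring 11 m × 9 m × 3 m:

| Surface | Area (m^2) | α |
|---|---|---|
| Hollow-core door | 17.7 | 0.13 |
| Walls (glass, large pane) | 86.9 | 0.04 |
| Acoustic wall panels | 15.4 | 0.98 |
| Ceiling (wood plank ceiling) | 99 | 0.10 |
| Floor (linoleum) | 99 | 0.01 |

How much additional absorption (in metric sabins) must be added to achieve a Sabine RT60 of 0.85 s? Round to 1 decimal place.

Total absorption A₁ = 17.7*0.13 + 86.9*0.04 + 15.4*0.98 + 99*0.10 + 99*0.01
  = 2.301 + 3.476 + 15.092 + 9.900 + 0.990 = 31.759 m^2 sabins.
V = 297 m³. Required absorption A₂ = 0.161 × 297 / 0.85 = 56.255 sabins.
Shortfall: 56.255 − 31.759 = 24.5 sabins.

24.5 sabins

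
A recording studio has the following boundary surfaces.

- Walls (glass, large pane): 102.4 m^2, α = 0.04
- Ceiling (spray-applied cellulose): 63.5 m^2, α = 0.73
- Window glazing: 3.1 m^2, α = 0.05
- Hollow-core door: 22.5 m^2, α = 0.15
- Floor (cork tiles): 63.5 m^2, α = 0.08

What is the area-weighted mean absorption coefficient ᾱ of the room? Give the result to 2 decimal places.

S = Σ Sᵢ = 102.4 + 63.5 + 3.1 + 22.5 + 63.5 = 255.0 m^2.
A = 102.4·0.04 + 63.5·0.73 + 3.1·0.05 + 22.5·0.15 + 63.5·0.08 = 59.061 sabins.
ᾱ = A/S = 0.23.

0.23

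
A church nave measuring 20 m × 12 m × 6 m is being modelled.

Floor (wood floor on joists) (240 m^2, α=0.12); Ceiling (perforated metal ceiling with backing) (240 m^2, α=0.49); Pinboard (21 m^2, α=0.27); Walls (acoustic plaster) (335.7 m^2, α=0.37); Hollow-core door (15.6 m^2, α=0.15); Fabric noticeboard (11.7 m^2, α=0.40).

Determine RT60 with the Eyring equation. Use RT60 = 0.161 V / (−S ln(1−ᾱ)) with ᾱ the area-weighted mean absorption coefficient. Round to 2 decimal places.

Total surface area S = 240 + 240 + 21 + 335.7 + 15.6 + 11.7 = 864.0 m^2.
Absorption A = 240×0.12 + 240×0.49 + 21×0.27 + 335.7×0.37 + 15.6×0.15 + 11.7×0.40 = 283.299 sabins.
ᾱ = 283.299 / 864.0 = 0.3279.
Eyring denominator: −S ln(1−ᾱ) = 343.309.
V = 20 × 12 × 6 = 1440 m³.
RT60 = 0.161 × 1440 / 343.309 = 0.68 s.

0.68 sec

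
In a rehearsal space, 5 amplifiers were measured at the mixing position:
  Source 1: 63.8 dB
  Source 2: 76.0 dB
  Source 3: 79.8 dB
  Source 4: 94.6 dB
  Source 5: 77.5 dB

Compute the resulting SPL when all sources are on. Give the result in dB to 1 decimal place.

94.9 dB

Sum in the linear (power) domain: Σ 10^(Lᵢ/10) = 10^(63.8/10) + 10^(76.0/10) + 10^(79.8/10) + 10^(94.6/10) + 10^(77.5/10) = 3.078e+09.
L_total = 10·log₁₀(3.078e+09) = 94.9 dB.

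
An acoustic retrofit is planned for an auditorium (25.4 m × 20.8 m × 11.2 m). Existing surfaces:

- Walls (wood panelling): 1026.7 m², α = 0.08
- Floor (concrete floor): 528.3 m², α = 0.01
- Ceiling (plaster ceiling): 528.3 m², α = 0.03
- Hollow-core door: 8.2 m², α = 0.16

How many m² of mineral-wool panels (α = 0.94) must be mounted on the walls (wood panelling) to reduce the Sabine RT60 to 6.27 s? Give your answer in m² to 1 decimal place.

Total absorption A₁ = 1026.7·0.08 + 528.3·0.01 + 528.3·0.03 + 8.2·0.16
  = 82.136 + 5.283 + 15.849 + 1.312 = 104.580 m² sabins.
V = 5917.184 m³. Target absorption A₂ = 0.161 × 5917.184 / 6.27 = 151.940 sabins.
ΔA needed = 151.940 − 104.580 = 47.360 sabins.
Each m² of panel replacing the walls (wood panelling) adds (0.94 − 0.08) = 0.86 sabins.
Panel area = 47.360 / 0.86 = 55.1 m².

55.1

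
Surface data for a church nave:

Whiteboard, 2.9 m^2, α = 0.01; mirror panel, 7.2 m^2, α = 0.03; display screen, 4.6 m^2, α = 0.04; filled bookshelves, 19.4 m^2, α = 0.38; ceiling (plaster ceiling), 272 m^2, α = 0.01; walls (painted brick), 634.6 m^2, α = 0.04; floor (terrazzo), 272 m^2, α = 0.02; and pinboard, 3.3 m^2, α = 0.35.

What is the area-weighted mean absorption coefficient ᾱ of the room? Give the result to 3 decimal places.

0.035

S = Σ Sᵢ = 2.9 + 7.2 + 4.6 + 19.4 + 272 + 634.6 + 272 + 3.3 = 1216.0 m^2.
Σ(Sᵢαᵢ) = 2.9×0.01 + 7.2×0.03 + 4.6×0.04 + 19.4×0.38 + 272×0.01 + 634.6×0.04 + 272×0.02 + 3.3×0.35 = 42.500.
ᾱ = 42.500 / 1216.0 = 0.035.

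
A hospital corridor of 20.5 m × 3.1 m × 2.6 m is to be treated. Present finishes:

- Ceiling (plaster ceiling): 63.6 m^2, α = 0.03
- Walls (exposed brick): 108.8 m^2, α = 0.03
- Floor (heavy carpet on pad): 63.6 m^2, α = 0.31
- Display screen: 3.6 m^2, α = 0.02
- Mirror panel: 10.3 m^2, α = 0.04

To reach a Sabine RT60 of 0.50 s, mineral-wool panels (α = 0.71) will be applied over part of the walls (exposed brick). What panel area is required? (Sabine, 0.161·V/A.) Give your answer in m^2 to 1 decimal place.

40.9

Total absorption A₁ = 63.6·0.03 + 108.8·0.03 + 63.6·0.31 + 3.6·0.02 + 10.3·0.04
  = 1.908 + 3.264 + 19.716 + 0.072 + 0.412 = 25.372 m^2 sabins.
V = 165.23 m³. Target absorption A₂ = 0.161 × 165.23 / 0.50 = 53.204 sabins.
Absorption to add: 53.204 − 25.372 = 27.832 sabins.
Each m^2 of panel replacing the walls (exposed brick) adds (0.71 − 0.03) = 0.68 sabins.
Panel area = 27.832 / 0.68 = 40.9 m^2.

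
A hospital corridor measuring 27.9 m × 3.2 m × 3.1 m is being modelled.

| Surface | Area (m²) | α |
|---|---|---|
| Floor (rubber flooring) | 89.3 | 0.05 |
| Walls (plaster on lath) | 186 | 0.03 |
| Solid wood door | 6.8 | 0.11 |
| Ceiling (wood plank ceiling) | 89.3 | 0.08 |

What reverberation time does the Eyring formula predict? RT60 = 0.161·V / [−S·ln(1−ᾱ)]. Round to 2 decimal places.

2.42 seconds

Total surface area S = 89.3 + 186 + 6.8 + 89.3 = 371.4 m².
Σ(Sᵢαᵢ) = 89.3×0.05 + 186×0.03 + 6.8×0.11 + 89.3×0.08 = 17.937.
Mean coefficient ᾱ = A/S = 0.0483.
−S·ln(1−ᾱ) = −371.4 × ln(1 − 0.0483) = 18.386.
V = 27.9 × 3.2 × 3.1 = 276.768 m³.
RT60 = 0.161 × 276.768 / 18.386 = 2.42 s.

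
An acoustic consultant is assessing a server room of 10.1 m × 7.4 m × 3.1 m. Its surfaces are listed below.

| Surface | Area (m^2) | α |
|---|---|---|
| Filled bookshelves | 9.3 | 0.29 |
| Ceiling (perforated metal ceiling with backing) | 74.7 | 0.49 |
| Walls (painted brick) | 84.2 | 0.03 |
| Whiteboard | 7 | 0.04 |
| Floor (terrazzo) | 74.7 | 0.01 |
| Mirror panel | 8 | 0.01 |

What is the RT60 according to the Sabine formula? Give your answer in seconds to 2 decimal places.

0.87 seconds

A = Σ Sᵢαᵢ = 9.3×0.29 + 74.7×0.49 + 84.2×0.03 + 7×0.04 + 74.7×0.01 + 8×0.01 = 42.933 sabins.
Room volume: 231.694 m³.
Sabine: RT60 = 0.161 × 231.694 / 42.933 = 0.87 s.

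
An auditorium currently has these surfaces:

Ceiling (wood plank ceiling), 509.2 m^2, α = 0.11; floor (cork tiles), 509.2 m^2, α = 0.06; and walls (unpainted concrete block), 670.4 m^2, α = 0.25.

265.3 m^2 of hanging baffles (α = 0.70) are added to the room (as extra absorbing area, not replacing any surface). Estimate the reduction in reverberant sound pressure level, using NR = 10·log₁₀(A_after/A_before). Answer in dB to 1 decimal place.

Summing Sᵢαᵢ: 56.012 + 30.552 + 167.600 → A_before = 254.164 sabins.
Added absorption = 265.3 × 0.70 = 185.710 sabins.
New total A_after = 439.874 sabins.
NR = 10·log₁₀(439.874/254.164) = 2.4 dB.

2.4 dB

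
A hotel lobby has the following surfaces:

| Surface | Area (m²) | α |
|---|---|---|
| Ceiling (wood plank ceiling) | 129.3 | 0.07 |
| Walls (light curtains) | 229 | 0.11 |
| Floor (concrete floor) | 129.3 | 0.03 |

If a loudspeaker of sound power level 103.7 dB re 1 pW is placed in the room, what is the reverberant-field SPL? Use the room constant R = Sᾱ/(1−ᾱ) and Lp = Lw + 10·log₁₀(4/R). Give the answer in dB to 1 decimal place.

93.6 dB

Σ(Sᵢαᵢ) = 129.3·0.07 + 229·0.11 + 129.3·0.03 = 38.120; total area S = 487.6 m².
ᾱ = 38.120/487.6 = 0.0782; R = Sᾱ/(1−ᾱ) = 38.120/(1−0.0782) = 41.354 m².
Lp = Lw + 10 log₁₀(4/R) = 103.7 -10.14 = 93.6 dB.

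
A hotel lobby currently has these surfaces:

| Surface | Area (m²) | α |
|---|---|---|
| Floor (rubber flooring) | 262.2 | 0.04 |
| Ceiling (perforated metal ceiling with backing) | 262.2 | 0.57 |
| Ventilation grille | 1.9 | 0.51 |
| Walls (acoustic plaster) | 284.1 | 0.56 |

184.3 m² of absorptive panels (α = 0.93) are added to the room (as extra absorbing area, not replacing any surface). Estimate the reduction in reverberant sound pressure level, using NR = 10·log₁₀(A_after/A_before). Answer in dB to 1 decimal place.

Equivalent absorption area: A_before = 262.2·0.04 + 262.2·0.57 + 1.9·0.51 + 284.1·0.56 = 320.007 m².
Treatment contributes 184.3·0.93 = 171.399 sabins.
New total A_after = 491.406 sabins.
NR = 10·log₁₀(491.406/320.007) = 1.9 dB.

1.9 dB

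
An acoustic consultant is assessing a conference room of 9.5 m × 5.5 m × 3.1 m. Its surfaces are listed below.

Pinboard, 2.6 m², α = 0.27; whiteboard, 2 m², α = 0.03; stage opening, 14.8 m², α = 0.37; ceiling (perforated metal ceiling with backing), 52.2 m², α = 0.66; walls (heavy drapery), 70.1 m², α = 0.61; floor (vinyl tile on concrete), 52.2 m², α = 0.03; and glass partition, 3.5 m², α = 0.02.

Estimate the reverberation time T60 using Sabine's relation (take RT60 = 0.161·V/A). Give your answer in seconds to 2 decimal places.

0.31 sec

A = Σ Sᵢαᵢ = 2.6×0.27 + 2×0.03 + 14.8×0.37 + 52.2×0.66 + 70.1×0.61 + 52.2×0.03 + 3.5×0.02 = 85.087 sabins.
Volume V = 9.5 × 5.5 × 3.1 = 161.975 m³.
T = 0.161 V/A = 0.161·161.975/85.087 = 0.31 s.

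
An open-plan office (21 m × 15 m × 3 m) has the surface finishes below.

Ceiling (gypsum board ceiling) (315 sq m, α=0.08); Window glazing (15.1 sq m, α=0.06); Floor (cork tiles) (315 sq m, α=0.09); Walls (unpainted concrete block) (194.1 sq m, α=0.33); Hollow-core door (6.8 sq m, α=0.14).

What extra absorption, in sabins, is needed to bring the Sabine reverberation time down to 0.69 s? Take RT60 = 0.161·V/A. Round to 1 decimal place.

A₁ = Σ Sᵢαᵢ = 315×0.08 + 15.1×0.06 + 315×0.09 + 194.1×0.33 + 6.8×0.14 = 119.461 sabins.
For T = 0.69 s, need A₂ = 0.161·V/T = 0.161·945/0.69 = 220.500 sabins.
Additional absorption ΔA = 220.500 − 119.461 = 101.0 sabins.

101.0 sabins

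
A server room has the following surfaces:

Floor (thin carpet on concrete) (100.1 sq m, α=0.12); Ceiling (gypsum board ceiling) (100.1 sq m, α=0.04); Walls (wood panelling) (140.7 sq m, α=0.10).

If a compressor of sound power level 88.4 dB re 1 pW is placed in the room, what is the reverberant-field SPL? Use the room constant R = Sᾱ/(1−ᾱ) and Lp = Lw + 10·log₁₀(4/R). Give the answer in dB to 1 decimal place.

A = 30.086 sabins; S = 340.9 sq m.
ᾱ = 0.0883, so room constant R = A/(1−ᾱ) = 33.000 sq m.
Lp = Lw + 10 log₁₀(4/R) = 88.4 -9.16 = 79.2 dB.

79.2 dB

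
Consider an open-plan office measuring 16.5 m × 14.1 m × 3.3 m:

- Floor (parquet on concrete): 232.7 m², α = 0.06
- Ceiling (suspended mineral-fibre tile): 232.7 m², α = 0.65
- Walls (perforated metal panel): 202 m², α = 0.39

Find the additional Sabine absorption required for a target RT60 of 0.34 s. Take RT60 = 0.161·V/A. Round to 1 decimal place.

Total absorption A₁ = 232.7*0.06 + 232.7*0.65 + 202*0.39
  = 13.962 + 151.255 + 78.780 = 243.997 m² sabins.
For T = 0.34 s, need A₂ = 0.161·V/T = 0.161·767.745/0.34 = 363.550 sabins.
Additional absorption ΔA = 363.550 − 243.997 = 119.6 sabins.

119.6 sabins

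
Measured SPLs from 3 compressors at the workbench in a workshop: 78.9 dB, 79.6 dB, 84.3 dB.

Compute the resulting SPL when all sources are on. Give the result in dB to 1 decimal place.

86.4 dB

Converting to relative power and adding: 10^(78.9/10) + 10^(79.6/10) + 10^(84.3/10) = 4.38e+08.
L_total = 10·log₁₀(4.38e+08) = 86.4 dB.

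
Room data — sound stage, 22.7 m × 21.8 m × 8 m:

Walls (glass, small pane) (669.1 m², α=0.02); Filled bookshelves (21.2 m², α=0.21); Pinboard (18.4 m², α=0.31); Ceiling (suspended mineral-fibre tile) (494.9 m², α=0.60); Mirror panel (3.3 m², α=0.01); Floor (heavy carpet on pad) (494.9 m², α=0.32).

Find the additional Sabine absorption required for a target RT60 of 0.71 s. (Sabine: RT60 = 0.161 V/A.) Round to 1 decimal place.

Summing Sᵢαᵢ: 13.382 + 4.452 + 5.704 + 296.940 + 0.033 + 158.368 → A₁ = 478.879 sabins.
Target A₂ = 0.161·3958.88/0.71 = 897.718 sabins (V = 3958.88 m³).
Shortfall: 897.718 − 478.879 = 418.8 sabins.

418.8 sabins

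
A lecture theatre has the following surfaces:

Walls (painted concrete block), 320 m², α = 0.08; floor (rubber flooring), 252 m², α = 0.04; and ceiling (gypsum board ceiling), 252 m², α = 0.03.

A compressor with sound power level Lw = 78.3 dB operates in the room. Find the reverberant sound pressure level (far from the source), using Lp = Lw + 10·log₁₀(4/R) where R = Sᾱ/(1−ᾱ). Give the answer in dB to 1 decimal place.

67.7 dB

A = 43.240 sabins; S = 824.0 m².
ᾱ = 0.0525, so room constant R = A/(1−ᾱ) = 45.636 m².
Lp = 78.3 + 10·log₁₀(4/45.636) = 78.3 + (-10.57) = 67.7 dB.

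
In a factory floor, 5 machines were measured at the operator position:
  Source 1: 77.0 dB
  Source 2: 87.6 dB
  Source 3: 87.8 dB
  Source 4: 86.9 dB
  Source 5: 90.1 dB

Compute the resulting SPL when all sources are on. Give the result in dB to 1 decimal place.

Converting to relative power and adding: 10^(77.0/10) + 10^(87.6/10) + 10^(87.8/10) + 10^(86.9/10) + 10^(90.1/10) = 2.741e+09.
Back to dB: 10·log₁₀ Σ = 94.4 dB.

94.4 dB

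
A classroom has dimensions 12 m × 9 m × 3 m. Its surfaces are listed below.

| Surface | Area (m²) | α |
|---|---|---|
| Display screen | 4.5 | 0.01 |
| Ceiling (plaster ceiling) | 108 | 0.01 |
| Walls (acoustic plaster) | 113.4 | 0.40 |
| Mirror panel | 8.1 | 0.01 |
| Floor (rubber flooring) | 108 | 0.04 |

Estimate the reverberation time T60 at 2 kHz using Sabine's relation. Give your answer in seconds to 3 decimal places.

A = Σ Sᵢαᵢ = 4.5*0.01 + 108*0.01 + 113.4*0.40 + 8.1*0.01 + 108*0.04 = 50.886 sabins.
Volume V = 12 × 9 × 3 = 324 m³.
T = 0.161 V/A = 0.161·324/50.886 = 1.025 s.

1.025 s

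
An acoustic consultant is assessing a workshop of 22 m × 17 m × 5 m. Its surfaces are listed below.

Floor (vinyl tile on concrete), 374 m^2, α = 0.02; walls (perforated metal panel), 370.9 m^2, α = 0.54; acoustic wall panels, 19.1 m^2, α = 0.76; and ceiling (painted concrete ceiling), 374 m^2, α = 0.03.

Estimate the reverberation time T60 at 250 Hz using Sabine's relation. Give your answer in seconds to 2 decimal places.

1.29 seconds

Equivalent absorption area: A = 374*0.02 + 370.9*0.54 + 19.1*0.76 + 374*0.03 = 233.502 m^2.
Room volume: 1870 m³.
RT60 = 0.161 · V / A = 0.161 × 1870 / 233.502 = 1.29 s.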